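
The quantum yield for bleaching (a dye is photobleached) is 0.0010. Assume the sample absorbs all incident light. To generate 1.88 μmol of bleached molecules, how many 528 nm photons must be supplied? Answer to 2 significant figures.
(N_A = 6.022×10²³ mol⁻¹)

Product: 1.88 μmol = 1.88×10⁻⁶ mol.
Photons that must be absorbed: 1.88×10⁻⁶ / 0.0010 = 0.001880 mol.
Photon count: 0.001880 × 6.022×10²³ = 1.1×10²¹.

1.1×10²¹ photons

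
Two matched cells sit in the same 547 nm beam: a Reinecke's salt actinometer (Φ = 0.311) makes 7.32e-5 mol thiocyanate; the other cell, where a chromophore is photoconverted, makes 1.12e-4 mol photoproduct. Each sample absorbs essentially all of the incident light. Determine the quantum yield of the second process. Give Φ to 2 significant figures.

Photons absorbed by the actinometer: 7.32e-5 / 0.311 = 2.354e-4 mol.
Φ(unknown) = 1.12e-4 / 2.354e-4 = 0.48.

Φ = 0.48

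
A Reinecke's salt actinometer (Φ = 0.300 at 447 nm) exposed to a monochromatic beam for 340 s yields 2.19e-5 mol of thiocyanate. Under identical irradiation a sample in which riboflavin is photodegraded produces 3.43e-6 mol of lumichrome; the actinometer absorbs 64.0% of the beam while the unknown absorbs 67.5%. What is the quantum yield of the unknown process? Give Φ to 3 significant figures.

Photons absorbed by the actinometer: 2.19e-5 / 0.300 = 7.300e-5 mol.
Incident flux: 7.300e-5 / 0.640 = 1.141e-4 einstein.
Absorbed by unknown: 0.675 × 1.141e-4 = 7.702e-5 mol.
Φ(unknown) = 3.43e-6 / 7.702e-5 = 0.0445.

Φ = 0.0445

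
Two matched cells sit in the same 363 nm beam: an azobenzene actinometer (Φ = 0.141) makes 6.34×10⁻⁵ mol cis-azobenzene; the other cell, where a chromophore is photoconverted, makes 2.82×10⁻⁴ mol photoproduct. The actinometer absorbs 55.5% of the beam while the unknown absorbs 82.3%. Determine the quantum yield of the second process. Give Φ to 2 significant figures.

Φ = 0.42

Photons absorbed by the actinometer: 6.34×10⁻⁵ / 0.141 = 4.496×10⁻⁴ mol.
Incident flux: 4.496×10⁻⁴ / 0.555 = 8.101×10⁻⁴ einstein.
Absorbed by unknown: 0.823 × 8.101×10⁻⁴ = 6.667×10⁻⁴ mol.
Φ(unknown) = 2.82×10⁻⁴ / 6.667×10⁻⁴ = 0.42.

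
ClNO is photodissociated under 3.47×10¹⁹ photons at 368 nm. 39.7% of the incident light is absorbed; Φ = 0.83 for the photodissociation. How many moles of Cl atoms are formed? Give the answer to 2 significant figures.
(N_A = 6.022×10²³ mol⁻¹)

1.9×10⁻⁵ mol

Moles of photons: 3.47×10¹⁹ / 6.022×10²³ = 5.762×10⁻⁵ mol.
Photons absorbed: 0.397 × 5.762×10⁻⁵ = 2.288×10⁻⁵ mol.
Product: Φ × n_abs = 0.83 × 2.288×10⁻⁵ = 1.899×10⁻⁵ mol.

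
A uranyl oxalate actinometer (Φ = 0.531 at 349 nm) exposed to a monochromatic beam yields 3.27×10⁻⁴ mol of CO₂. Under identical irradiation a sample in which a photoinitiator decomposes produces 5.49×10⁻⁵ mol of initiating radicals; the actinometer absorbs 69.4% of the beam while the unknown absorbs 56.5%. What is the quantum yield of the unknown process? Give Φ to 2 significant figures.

Photons absorbed by the actinometer: 3.27×10⁻⁴ / 0.531 = 6.158×10⁻⁴ mol.
Incident flux: 6.158×10⁻⁴ / 0.694 = 8.873×10⁻⁴ einstein.
Absorbed by unknown: 0.565 × 8.873×10⁻⁴ = 5.013×10⁻⁴ mol.
Φ(unknown) = 5.49×10⁻⁵ / 5.013×10⁻⁴ = 0.11.

Φ = 0.11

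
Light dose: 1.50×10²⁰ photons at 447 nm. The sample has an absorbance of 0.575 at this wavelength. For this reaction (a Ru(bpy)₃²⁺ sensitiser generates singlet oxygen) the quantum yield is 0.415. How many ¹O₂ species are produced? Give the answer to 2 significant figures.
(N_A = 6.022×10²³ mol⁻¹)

Moles of photons: 1.50×10²⁰ / 6.022×10²³ = 2.491×10⁻⁴ mol.
Fraction absorbed: 1 − 10^(−0.575) = 0.7339.
Photons absorbed: 0.7339 × 2.491×10⁻⁴ = 1.828×10⁻⁴ mol.
Product: Φ × n_abs = 0.415 × 1.828×10⁻⁴ = 7.586×10⁻⁵ mol.
As a count: 7.586×10⁻⁵ × 6.022×10²³ = 4.6×10¹⁹.

4.6×10¹⁹ species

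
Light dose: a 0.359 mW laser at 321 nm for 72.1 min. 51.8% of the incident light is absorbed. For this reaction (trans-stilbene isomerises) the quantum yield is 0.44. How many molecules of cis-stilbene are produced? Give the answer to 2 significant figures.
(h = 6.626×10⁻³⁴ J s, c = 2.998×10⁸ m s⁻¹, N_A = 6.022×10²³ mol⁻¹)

Photon energy at 321 nm: hc/λ = (6.626×10⁻³⁴)(2.998×10⁸)/(321×10⁻⁹) = 6.188×10⁻¹⁹ J.
Energy delivered: (0.359 mW)(4326 s) = 1.553 J.
Photons incident: 1.553 / 6.188×10⁻¹⁹ = 2.510×10¹⁸, i.e. 2.510×10¹⁸/6.022×10²³ = 4.168×10⁻⁶ mol.
Photons absorbed: 0.518 × 4.168×10⁻⁶ = 2.159×10⁻⁶ mol.
Product: Φ × n_abs = 0.44 × 2.159×10⁻⁶ = 9.500×10⁻⁷ mol.
As a count: 9.500×10⁻⁷ × 6.022×10²³ = 5.7×10¹⁷.

5.7×10¹⁷ molecules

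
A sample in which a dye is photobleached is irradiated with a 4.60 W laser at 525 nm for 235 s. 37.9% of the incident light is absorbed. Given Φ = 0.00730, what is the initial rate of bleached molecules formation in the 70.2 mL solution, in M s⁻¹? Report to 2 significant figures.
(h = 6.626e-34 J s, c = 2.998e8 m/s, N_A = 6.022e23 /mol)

8.0e-7 M s⁻¹

Photon energy at 525 nm: hc/λ = (6.626e-34)(2.998e8)/(525e-9) = 3.784e-19 J.
Energy delivered: (4.60 W)(235 s) = 1081 J.
Photons incident: 1081 / 3.784e-19 = 2.857e21, i.e. 2.857e21/6.022e23 = 0.004744 mol.
Photons absorbed: 0.379 × 0.004744 = 0.001798 mol.
Product formed: 0.00730 × 0.001798 = 1.313e-5 mol.
Rate: 1.313e-5 mol / (235 s × 0.0702 L) = 8.0e-7 M s⁻¹.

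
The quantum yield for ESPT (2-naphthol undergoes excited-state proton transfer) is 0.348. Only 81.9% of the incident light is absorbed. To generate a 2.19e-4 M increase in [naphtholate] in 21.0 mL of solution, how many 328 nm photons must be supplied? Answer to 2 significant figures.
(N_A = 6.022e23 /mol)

9.7e18 photons

Product: (2.19e-4 M)(0.021 L) = 4.599e-6 mol.
Photons that must be absorbed: 4.599e-6 / 0.348 = 1.322e-5 mol.
Incident photons needed: 1.322e-5 / 0.819 = 1.614e-5 mol.
Photon count: 1.614e-5 × 6.022e23 = 9.7e18.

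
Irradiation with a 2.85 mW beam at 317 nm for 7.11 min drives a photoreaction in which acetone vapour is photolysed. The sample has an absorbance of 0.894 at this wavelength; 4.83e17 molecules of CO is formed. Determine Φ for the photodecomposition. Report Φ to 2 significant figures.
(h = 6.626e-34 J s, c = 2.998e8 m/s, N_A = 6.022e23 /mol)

Φ = 0.29

Product: 4.83e17 / 6.022e23 = 8.021e-7 mol.
Photon energy at 317 nm: hc/λ = (6.626e-34)(2.998e8)/(317e-9) = 6.266e-19 J.
Energy delivered: (2.85 mW)(426.6 s) = 1.216 J.
Photons incident: 1.216 / 6.266e-19 = 1.941e18, i.e. 1.941e18/6.022e23 = 3.223e-6 mol.
Fraction absorbed: 1 − 10^(−0.894) = 0.8724.
Photons absorbed: 0.8724 × 3.223e-6 = 2.812e-6 mol.
Φ = 8.021e-7 mol / 2.812e-6 mol photons = 0.29.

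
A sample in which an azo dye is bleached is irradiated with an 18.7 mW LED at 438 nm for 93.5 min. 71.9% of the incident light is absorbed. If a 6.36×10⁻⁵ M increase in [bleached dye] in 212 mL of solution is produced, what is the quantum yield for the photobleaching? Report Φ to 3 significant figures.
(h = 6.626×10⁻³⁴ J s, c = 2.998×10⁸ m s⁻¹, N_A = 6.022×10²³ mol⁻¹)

Φ = 0.0488

Product: (6.36×10⁻⁵ M)(0.212 L) = 1.348×10⁻⁵ mol.
Photon energy at 438 nm: hc/λ = (6.626×10⁻³⁴)(2.998×10⁸)/(438×10⁻⁹) = 4.535×10⁻¹⁹ J.
Energy delivered: (18.7 mW)(5610 s) = 104.9 J.
Photons incident: 104.9 / 4.535×10⁻¹⁹ = 2.313×10²⁰, i.e. 2.313×10²⁰/6.022×10²³ = 3.841×10⁻⁴ mol.
Photons absorbed: 0.719 × 3.841×10⁻⁴ = 2.762×10⁻⁴ mol.
Φ = 1.348×10⁻⁵ mol / 2.762×10⁻⁴ mol photons = 0.0488.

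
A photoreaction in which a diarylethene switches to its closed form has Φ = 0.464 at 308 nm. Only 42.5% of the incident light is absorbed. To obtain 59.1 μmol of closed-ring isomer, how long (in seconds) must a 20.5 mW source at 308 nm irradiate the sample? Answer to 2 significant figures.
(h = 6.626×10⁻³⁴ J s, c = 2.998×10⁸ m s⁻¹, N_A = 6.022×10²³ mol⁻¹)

t ≈ 5700 s

Product: 59.1 μmol = 5.91×10⁻⁵ mol.
Photons that must be absorbed: 5.91×10⁻⁵ / 0.464 = 1.274×10⁻⁴ mol.
Incident photons needed: 1.274×10⁻⁴ / 0.425 = 2.998×10⁻⁴ mol.
Photon energy: hc/λ = 6.450×10⁻¹⁹ J; per mole, 3.884×10⁵ J mol⁻¹.
Energy required: 2.998×10⁻⁴ × 3.884×10⁵ = 116.4 J.
Time: 116.4 J / 0.0205 W = 5700 s.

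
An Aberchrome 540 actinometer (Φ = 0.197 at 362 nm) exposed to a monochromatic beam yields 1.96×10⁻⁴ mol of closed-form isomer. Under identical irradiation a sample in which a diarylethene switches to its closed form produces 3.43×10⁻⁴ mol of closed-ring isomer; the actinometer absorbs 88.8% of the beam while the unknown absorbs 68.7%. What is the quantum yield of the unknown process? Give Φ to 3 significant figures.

Photons absorbed by the actinometer: 1.96×10⁻⁴ / 0.197 = 9.949×10⁻⁴ mol.
Incident flux: 9.949×10⁻⁴ / 0.888 = 0.001120 einstein.
Absorbed by unknown: 0.687 × 0.001120 = 7.694×10⁻⁴ mol.
Φ(unknown) = 3.43×10⁻⁴ / 7.694×10⁻⁴ = 0.446.

Φ = 0.446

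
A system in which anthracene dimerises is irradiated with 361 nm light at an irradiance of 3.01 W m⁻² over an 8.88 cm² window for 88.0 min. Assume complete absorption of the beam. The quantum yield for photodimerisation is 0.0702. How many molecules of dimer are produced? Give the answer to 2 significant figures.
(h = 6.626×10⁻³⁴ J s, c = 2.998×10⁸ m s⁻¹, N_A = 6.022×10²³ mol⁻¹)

1.8×10¹⁸ molecules

Photon energy at 361 nm: hc/λ = (6.626×10⁻³⁴)(2.998×10⁸)/(361×10⁻⁹) = 5.503×10⁻¹⁹ J.
Energy delivered: (3.01 W m⁻²)(8.88×10⁻⁴ m²)(5280 s) = 14.11 J.
Photons incident: 14.11 / 5.503×10⁻¹⁹ = 2.564×10¹⁹, i.e. 2.564×10¹⁹/6.022×10²³ = 4.258×10⁻⁵ mol.
Product: Φ × n_abs = 0.0702 × 4.258×10⁻⁵ = 2.989×10⁻⁶ mol.
As a count: 2.989×10⁻⁶ × 6.022×10²³ = 1.8×10¹⁸.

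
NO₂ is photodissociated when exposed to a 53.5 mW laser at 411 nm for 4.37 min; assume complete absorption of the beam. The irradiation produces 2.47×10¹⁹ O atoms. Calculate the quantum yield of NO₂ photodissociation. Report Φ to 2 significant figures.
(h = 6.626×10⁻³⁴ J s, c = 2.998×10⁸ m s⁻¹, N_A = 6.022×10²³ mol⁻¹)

Φ = 0.85

Product: 2.47×10¹⁹ / 6.022×10²³ = 4.102×10⁻⁵ mol.
Photon energy at 411 nm: hc/λ = (6.626×10⁻³⁴)(2.998×10⁸)/(411×10⁻⁹) = 4.833×10⁻¹⁹ J.
Energy delivered: (53.5 mW)(262.2 s) = 14.03 J.
Photons incident: 14.03 / 4.833×10⁻¹⁹ = 2.903×10¹⁹, i.e. 2.903×10¹⁹/6.022×10²³ = 4.821×10⁻⁵ mol.
Φ = 4.102×10⁻⁵ mol / 4.821×10⁻⁵ mol photons = 0.85.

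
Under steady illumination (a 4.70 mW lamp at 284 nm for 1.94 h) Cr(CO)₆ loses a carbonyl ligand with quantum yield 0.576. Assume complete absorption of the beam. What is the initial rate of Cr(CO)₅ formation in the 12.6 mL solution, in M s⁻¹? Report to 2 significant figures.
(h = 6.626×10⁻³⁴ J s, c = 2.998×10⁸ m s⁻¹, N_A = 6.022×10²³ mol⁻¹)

Photon energy at 284 nm: hc/λ = (6.626×10⁻³⁴)(2.998×10⁸)/(284×10⁻⁹) = 6.995×10⁻¹⁹ J.
Energy delivered: (4.70 mW)(6984 s) = 32.82 J.
Photons incident: 32.82 / 6.995×10⁻¹⁹ = 4.692×10¹⁹, i.e. 4.692×10¹⁹/6.022×10²³ = 7.791×10⁻⁵ mol.
Product formed: 0.576 × 7.791×10⁻⁵ = 4.488×10⁻⁵ mol.
Rate: 4.488×10⁻⁵ mol / (6984 s × 0.0126 L) = 5.1×10⁻⁷ M s⁻¹.

5.1×10⁻⁷ M s⁻¹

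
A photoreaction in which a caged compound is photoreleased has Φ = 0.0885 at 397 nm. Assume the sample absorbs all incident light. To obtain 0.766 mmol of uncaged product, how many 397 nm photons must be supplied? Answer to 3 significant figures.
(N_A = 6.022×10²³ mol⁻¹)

5.21×10²¹ photons

Product: 0.766 mmol = 7.66×10⁻⁴ mol.
Photons that must be absorbed: 7.66×10⁻⁴ / 0.0885 = 0.008655 mol.
Photon count: 0.008655 × 6.022×10²³ = 5.21×10²¹.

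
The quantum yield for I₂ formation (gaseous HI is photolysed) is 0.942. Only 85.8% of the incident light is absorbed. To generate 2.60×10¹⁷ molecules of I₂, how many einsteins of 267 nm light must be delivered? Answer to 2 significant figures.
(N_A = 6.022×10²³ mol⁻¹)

5.3×10⁻⁷ einstein

Product: 2.60×10¹⁷ / 6.022×10²³ = 4.318×10⁻⁷ mol.
Photons that must be absorbed: 4.318×10⁻⁷ / 0.942 = 4.584×10⁻⁷ mol.
Incident photons needed: 4.584×10⁻⁷ / 0.858 = 5.343×10⁻⁷ mol.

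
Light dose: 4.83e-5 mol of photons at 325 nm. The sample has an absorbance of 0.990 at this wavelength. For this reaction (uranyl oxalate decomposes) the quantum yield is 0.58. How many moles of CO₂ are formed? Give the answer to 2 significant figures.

2.5e-5 mol

Fraction absorbed: 1 − 10^(−0.990) = 0.8977.
Photons absorbed: 0.8977 × 4.83e-5 = 4.336e-5 mol.
Product: Φ × n_abs = 0.58 × 4.336e-5 = 2.515e-5 mol.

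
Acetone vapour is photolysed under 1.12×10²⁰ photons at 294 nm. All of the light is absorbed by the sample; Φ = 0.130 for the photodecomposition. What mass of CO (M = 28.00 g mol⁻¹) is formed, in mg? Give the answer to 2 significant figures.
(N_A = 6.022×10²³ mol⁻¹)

0.68 mg

Moles of photons: 1.12×10²⁰ / 6.022×10²³ = 1.860×10⁻⁴ mol.
Product: Φ × n_abs = 0.130 × 1.860×10⁻⁴ = 2.418×10⁻⁵ mol.
Mass: 2.418×10⁻⁵ × 28.00 = 6.770×10⁻⁴ g = 0.68 mg.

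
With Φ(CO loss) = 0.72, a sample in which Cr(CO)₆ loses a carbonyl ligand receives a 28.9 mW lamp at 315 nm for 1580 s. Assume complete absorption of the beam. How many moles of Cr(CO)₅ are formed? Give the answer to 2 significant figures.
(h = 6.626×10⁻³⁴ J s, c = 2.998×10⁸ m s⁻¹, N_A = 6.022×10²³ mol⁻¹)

Photon energy at 315 nm: hc/λ = (6.626×10⁻³⁴)(2.998×10⁸)/(315×10⁻⁹) = 6.306×10⁻¹⁹ J.
Energy delivered: (28.9 mW)(1580 s) = 45.66 J.
Photons incident: 45.66 / 6.306×10⁻¹⁹ = 7.241×10¹⁹, i.e. 7.241×10¹⁹/6.022×10²³ = 1.202×10⁻⁴ mol.
Product: Φ × n_abs = 0.72 × 1.202×10⁻⁴ = 8.654×10⁻⁵ mol.

8.7×10⁻⁵ mol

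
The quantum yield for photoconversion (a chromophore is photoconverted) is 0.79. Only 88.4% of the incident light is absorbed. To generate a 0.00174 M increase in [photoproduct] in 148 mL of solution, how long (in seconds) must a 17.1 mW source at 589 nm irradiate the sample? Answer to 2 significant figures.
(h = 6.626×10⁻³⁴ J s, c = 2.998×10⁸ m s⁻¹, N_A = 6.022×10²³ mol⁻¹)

t ≈ 4400 s

Product: (0.00174 M)(0.148 L) = 2.575×10⁻⁴ mol.
Photons that must be absorbed: 2.575×10⁻⁴ / 0.79 = 3.259×10⁻⁴ mol.
Incident photons needed: 3.259×10⁻⁴ / 0.884 = 3.687×10⁻⁴ mol.
Photon energy: hc/λ = 3.373×10⁻¹⁹ J; per mole, 2.031×10⁵ J mol⁻¹.
Energy required: 3.687×10⁻⁴ × 2.031×10⁵ = 74.88 J.
Time: 74.88 J / 0.0171 W = 4400 s.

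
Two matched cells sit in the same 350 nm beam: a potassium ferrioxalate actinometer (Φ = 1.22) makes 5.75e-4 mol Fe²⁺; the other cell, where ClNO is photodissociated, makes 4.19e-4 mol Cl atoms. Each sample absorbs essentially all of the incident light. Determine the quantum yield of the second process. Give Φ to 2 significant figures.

Photons absorbed by the actinometer: 5.75e-4 / 1.22 = 4.713e-4 mol.
Φ(unknown) = 4.19e-4 / 4.713e-4 = 0.89.

Φ = 0.89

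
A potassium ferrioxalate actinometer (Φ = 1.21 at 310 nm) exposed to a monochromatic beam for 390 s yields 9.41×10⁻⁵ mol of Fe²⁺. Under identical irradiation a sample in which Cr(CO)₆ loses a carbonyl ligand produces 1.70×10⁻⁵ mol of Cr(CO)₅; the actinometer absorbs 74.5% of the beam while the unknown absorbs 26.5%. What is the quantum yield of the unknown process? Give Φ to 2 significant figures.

Φ = 0.61

Photons absorbed by the actinometer: 9.41×10⁻⁵ / 1.21 = 7.777×10⁻⁵ mol.
Incident flux: 7.777×10⁻⁵ / 0.745 = 1.044×10⁻⁴ einstein.
Absorbed by unknown: 0.265 × 1.044×10⁻⁴ = 2.767×10⁻⁵ mol.
Φ(unknown) = 1.70×10⁻⁵ / 2.767×10⁻⁵ = 0.61.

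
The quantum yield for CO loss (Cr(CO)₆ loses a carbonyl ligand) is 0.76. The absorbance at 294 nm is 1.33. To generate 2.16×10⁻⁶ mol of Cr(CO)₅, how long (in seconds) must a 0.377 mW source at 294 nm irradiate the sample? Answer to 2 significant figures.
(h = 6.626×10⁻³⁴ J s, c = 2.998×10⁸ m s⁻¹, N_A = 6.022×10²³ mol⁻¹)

Photons that must be absorbed: 2.16×10⁻⁶ / 0.76 = 2.842×10⁻⁶ mol.
Fraction absorbed: 1 − 10^(−1.33) = 0.9532.
Incident photons needed: 2.842×10⁻⁶ / 0.9532 = 2.982×10⁻⁶ mol.
Photon energy: hc/λ = 6.757×10⁻¹⁹ J; per mole, 4.069×10⁵ J mol⁻¹.
Energy required: 2.982×10⁻⁶ × 4.069×10⁵ = 1.213 J.
Time: 1.213 J / 0.000377 W = 3200 s.

t ≈ 3200 s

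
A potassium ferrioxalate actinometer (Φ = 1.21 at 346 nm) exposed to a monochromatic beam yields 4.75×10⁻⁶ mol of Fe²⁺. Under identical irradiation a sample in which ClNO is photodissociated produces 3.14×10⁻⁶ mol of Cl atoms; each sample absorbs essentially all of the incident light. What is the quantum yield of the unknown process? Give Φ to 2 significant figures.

Photons absorbed by the actinometer: 4.75×10⁻⁶ / 1.21 = 3.926×10⁻⁶ mol.
Φ(unknown) = 3.14×10⁻⁶ / 3.926×10⁻⁶ = 0.80.

Φ = 0.80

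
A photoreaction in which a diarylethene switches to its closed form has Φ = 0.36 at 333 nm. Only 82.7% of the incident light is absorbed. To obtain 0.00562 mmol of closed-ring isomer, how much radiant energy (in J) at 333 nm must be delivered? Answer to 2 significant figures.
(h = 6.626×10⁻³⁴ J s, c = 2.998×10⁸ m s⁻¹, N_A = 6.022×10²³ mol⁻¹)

6.8 J

Product: 0.00562 mmol = 5.62×10⁻⁶ mol.
Photons that must be absorbed: 5.62×10⁻⁶ / 0.36 = 1.561×10⁻⁵ mol.
Incident photons needed: 1.561×10⁻⁵ / 0.827 = 1.888×10⁻⁵ mol.
Photon energy: hc/λ = 5.965×10⁻¹⁹ J; per mole, 3.592×10⁵ J mol⁻¹.
Energy required: 1.888×10⁻⁵ × 3.592×10⁵ = 6.8 J.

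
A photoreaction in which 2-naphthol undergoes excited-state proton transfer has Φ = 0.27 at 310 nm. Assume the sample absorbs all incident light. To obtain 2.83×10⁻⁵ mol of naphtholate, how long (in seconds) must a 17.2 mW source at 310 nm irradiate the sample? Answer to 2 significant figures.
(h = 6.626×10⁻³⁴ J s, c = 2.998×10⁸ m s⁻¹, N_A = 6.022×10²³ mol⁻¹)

t ≈ 2400 s

Photons that must be absorbed: 2.83×10⁻⁵ / 0.27 = 1.048×10⁻⁴ mol.
Photon energy: hc/λ = 6.408×10⁻¹⁹ J; per mole, 3.859×10⁵ J mol⁻¹.
Energy required: 1.048×10⁻⁴ × 3.859×10⁵ = 40.44 J.
Time: 40.44 J / 0.0172 W = 2400 s.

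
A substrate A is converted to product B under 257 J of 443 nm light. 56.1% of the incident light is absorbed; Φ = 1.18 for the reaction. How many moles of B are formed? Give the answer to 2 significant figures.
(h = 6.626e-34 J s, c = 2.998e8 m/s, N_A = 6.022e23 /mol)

Photon energy at 443 nm: hc/λ = (6.626e-34)(2.998e8)/(443e-9) = 4.484e-19 J.
Photons incident: 257 / 4.484e-19 = 5.731e20, i.e. 5.731e20/6.022e23 = 9.517e-4 mol.
Photons absorbed: 0.561 × 9.517e-4 = 5.339e-4 mol.
Product: Φ × n_abs = 1.18 × 5.339e-4 = 6.300e-4 mol.

6.3e-4 mol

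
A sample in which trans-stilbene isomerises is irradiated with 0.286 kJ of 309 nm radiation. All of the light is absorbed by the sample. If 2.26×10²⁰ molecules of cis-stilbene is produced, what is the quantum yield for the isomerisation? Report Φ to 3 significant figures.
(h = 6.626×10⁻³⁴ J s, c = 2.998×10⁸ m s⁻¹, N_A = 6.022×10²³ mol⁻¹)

Φ = 0.508

Product: 2.26×10²⁰ / 6.022×10²³ = 3.753×10⁻⁴ mol.
Photon energy at 309 nm: hc/λ = (6.626×10⁻³⁴)(2.998×10⁸)/(309×10⁻⁹) = 6.429×10⁻¹⁹ J.
Incident energy: 0.286 kJ = 286 J.
Photons incident: 286 / 6.429×10⁻¹⁹ = 4.449×10²⁰, i.e. 4.449×10²⁰/6.022×10²³ = 7.388×10⁻⁴ mol.
Φ = 3.753×10⁻⁴ mol / 7.388×10⁻⁴ mol photons = 0.508.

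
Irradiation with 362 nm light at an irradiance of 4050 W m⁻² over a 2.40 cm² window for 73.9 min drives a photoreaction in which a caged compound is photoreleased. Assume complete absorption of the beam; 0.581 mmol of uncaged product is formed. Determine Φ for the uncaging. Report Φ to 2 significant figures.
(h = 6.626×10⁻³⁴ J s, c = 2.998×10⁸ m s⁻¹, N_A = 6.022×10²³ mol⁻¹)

Φ = 0.045

Product: 0.581 mmol = 5.81×10⁻⁴ mol.
Photon energy at 362 nm: hc/λ = (6.626×10⁻³⁴)(2.998×10⁸)/(362×10⁻⁹) = 5.487×10⁻¹⁹ J.
Energy delivered: (4050 W m⁻²)(2.40×10⁻⁴ m²)(4434 s) = 4310 J.
Photons incident: 4310 / 5.487×10⁻¹⁹ = 7.855×10²¹, i.e. 7.855×10²¹/6.022×10²³ = 0.01304 mol.
Φ = 5.81×10⁻⁴ mol / 0.01304 mol photons = 0.045.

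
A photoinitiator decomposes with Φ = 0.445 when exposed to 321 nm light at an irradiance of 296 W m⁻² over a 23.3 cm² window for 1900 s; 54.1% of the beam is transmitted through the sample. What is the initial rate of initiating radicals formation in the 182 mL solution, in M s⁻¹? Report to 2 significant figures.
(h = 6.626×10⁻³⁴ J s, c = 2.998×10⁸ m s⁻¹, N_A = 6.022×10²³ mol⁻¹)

Photon energy at 321 nm: hc/λ = (6.626×10⁻³⁴)(2.998×10⁸)/(321×10⁻⁹) = 6.188×10⁻¹⁹ J.
Energy delivered: (296 W m⁻²)(23.3×10⁻⁴ m²)(1900 s) = 1310 J.
Photons incident: 1310 / 6.188×10⁻¹⁹ = 2.117×10²¹, i.e. 2.117×10²¹/6.022×10²³ = 0.003515 mol.
Fraction absorbed: 1 − 54.1/100 = 0.4590.
Photons absorbed: 0.4590 × 0.003515 = 0.001613 mol.
Product formed: 0.445 × 0.001613 = 7.178×10⁻⁴ mol.
Rate: 7.178×10⁻⁴ mol / (1900 s × 0.182 L) = 2.1×10⁻⁶ M s⁻¹.

2.1×10⁻⁶ M s⁻¹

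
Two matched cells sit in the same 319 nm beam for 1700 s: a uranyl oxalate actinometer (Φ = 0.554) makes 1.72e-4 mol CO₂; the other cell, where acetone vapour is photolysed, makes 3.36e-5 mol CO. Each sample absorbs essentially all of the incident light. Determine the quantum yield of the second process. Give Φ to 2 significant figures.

Photons absorbed by the actinometer: 1.72e-4 / 0.554 = 3.105e-4 mol.
Φ(unknown) = 3.36e-5 / 3.105e-4 = 0.11.

Φ = 0.11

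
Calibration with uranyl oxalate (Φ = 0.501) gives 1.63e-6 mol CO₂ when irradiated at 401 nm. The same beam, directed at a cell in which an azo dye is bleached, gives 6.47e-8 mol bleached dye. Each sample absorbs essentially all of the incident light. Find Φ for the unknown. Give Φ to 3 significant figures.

Photons absorbed by the actinometer: 1.63e-6 / 0.501 = 3.253e-6 mol.
Φ(unknown) = 6.47e-8 / 3.253e-6 = 0.0199.

Φ = 0.0199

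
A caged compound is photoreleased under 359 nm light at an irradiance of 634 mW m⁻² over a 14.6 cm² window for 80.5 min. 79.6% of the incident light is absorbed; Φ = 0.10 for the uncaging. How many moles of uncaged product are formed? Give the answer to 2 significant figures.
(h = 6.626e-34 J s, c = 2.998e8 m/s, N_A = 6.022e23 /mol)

1.1e-6 mol

Photon energy at 359 nm: hc/λ = (6.626e-34)(2.998e8)/(359e-9) = 5.533e-19 J.
Energy delivered: (634 mW m⁻²)(14.6e-4 m²)(4830 s) = 4.471 J.
Photons incident: 4.471 / 5.533e-19 = 8.081e18, i.e. 8.081e18/6.022e23 = 1.342e-5 mol.
Photons absorbed: 0.796 × 1.342e-5 = 1.068e-5 mol.
Product: Φ × n_abs = 0.10 × 1.068e-5 = 1.068e-6 mol.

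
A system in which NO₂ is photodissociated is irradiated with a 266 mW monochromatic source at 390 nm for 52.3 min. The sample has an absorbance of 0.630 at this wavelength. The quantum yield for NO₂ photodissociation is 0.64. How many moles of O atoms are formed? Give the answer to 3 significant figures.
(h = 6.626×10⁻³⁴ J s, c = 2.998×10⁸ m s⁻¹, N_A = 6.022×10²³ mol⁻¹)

Photon energy at 390 nm: hc/λ = (6.626×10⁻³⁴)(2.998×10⁸)/(390×10⁻⁹) = 5.094×10⁻¹⁹ J.
Energy delivered: (266 mW)(3138 s) = 834.7 J.
Photons incident: 834.7 / 5.094×10⁻¹⁹ = 1.639×10²¹, i.e. 1.639×10²¹/6.022×10²³ = 0.002722 mol.
Fraction absorbed: 1 − 10^(−0.630) = 0.7656.
Photons absorbed: 0.7656 × 0.002722 = 0.002084 mol.
Product: Φ × n_abs = 0.64 × 0.002084 = 0.001334 mol.

0.00133 mol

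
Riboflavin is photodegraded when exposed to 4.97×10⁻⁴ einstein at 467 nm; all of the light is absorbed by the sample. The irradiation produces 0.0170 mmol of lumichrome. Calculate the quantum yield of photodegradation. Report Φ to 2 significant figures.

Product: 0.0170 mmol = 1.70×10⁻⁵ mol.
Φ = 1.70×10⁻⁵ mol / 4.97×10⁻⁴ mol photons = 0.034.

Φ = 0.034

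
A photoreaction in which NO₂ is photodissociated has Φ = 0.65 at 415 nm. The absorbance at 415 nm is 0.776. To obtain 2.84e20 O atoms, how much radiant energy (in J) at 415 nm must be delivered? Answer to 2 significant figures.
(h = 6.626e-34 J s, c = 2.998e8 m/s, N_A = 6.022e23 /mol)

250 J

Product: 2.84e20 / 6.022e23 = 4.716e-4 mol.
Photons that must be absorbed: 4.716e-4 / 0.65 = 7.255e-4 mol.
Fraction absorbed: 1 − 10^(−0.776) = 0.8325.
Incident photons needed: 7.255e-4 / 0.8325 = 8.715e-4 mol.
Photon energy: hc/λ = 4.787e-19 J; per mole, 2.883e5 J mol⁻¹.
Energy required: 8.715e-4 × 2.883e5 = 250 J.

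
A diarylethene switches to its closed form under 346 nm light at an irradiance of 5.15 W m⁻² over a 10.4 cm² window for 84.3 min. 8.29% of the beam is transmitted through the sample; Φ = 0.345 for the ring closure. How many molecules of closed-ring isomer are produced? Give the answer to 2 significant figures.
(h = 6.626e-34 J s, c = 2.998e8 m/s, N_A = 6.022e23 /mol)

1.5e19 molecules

Photon energy at 346 nm: hc/λ = (6.626e-34)(2.998e8)/(346e-9) = 5.741e-19 J.
Energy delivered: (5.15 W m⁻²)(10.4e-4 m²)(5058 s) = 27.09 J.
Photons incident: 27.09 / 5.741e-19 = 4.719e19, i.e. 4.719e19/6.022e23 = 7.836e-5 mol.
Fraction absorbed: 1 − 8.29/100 = 0.9171.
Photons absorbed: 0.9171 × 7.836e-5 = 7.186e-5 mol.
Product: Φ × n_abs = 0.345 × 7.186e-5 = 2.479e-5 mol.
As a count: 2.479e-5 × 6.022e23 = 1.5e19.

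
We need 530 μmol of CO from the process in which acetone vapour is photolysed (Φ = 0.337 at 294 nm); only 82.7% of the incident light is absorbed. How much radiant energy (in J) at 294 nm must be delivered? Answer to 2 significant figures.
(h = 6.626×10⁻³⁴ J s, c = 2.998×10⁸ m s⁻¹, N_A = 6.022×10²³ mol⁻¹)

770 J

Product: 530 μmol = 5.30×10⁻⁴ mol.
Photons that must be absorbed: 5.30×10⁻⁴ / 0.337 = 0.001573 mol.
Incident photons needed: 0.001573 / 0.827 = 0.001902 mol.
Photon energy: hc/λ = 6.757×10⁻¹⁹ J; per mole, 4.069×10⁵ J mol⁻¹.
Energy required: 0.001902 × 4.069×10⁵ = 770 J.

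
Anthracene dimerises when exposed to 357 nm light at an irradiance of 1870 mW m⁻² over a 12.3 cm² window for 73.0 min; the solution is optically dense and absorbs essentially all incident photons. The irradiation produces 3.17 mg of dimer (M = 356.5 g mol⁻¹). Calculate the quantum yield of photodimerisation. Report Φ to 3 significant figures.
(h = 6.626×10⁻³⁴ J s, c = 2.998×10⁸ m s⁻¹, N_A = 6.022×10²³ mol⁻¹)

Φ = 0.296

Product: 3.17 mg / 356.5 g mol⁻¹ = 8.892×10⁻⁶ mol.
Photon energy at 357 nm: hc/λ = (6.626×10⁻³⁴)(2.998×10⁸)/(357×10⁻⁹) = 5.564×10⁻¹⁹ J.
Energy delivered: (1870 mW m⁻²)(12.3×10⁻⁴ m²)(4380 s) = 10.07 J.
Photons incident: 10.07 / 5.564×10⁻¹⁹ = 1.810×10¹⁹, i.e. 1.810×10¹⁹/6.022×10²³ = 3.006×10⁻⁵ mol.
Φ = 8.892×10⁻⁶ mol / 3.006×10⁻⁵ mol photons = 0.296.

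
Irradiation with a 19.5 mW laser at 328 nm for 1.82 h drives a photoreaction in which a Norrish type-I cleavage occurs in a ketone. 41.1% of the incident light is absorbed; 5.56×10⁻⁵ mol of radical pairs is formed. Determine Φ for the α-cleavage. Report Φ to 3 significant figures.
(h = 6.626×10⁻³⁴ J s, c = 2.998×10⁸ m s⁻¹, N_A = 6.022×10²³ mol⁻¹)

Φ = 0.386

Photon energy at 328 nm: hc/λ = (6.626×10⁻³⁴)(2.998×10⁸)/(328×10⁻⁹) = 6.056×10⁻¹⁹ J.
Energy delivered: (19.5 mW)(6552 s) = 127.8 J.
Photons incident: 127.8 / 6.056×10⁻¹⁹ = 2.110×10²⁰, i.e. 2.110×10²⁰/6.022×10²³ = 3.504×10⁻⁴ mol.
Photons absorbed: 0.411 × 3.504×10⁻⁴ = 1.440×10⁻⁴ mol.
Φ = 5.56×10⁻⁵ mol / 1.440×10⁻⁴ mol photons = 0.386.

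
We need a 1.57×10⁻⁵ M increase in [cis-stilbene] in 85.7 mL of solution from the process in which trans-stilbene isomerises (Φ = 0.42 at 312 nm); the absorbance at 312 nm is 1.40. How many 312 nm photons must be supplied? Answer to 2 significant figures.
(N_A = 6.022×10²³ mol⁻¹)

2.0×10¹⁸ photons

Product: (1.57×10⁻⁵ M)(0.0857 L) = 1.345×10⁻⁶ mol.
Photons that must be absorbed: 1.345×10⁻⁶ / 0.42 = 3.202×10⁻⁶ mol.
Fraction absorbed: 1 − 10^(−1.40) = 0.9602.
Incident photons needed: 3.202×10⁻⁶ / 0.9602 = 3.335×10⁻⁶ mol.
Photon count: 3.335×10⁻⁶ × 6.022×10²³ = 2.0×10¹⁸.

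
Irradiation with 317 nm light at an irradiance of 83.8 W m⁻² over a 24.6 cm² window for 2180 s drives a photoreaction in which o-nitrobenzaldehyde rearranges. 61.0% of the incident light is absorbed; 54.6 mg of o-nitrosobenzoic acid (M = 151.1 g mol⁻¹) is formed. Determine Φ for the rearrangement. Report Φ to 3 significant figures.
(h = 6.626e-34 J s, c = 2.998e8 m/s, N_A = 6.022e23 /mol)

Φ = 0.497

Product: 54.6 mg / 151.1 g mol⁻¹ = 3.614e-4 mol.
Photon energy at 317 nm: hc/λ = (6.626e-34)(2.998e8)/(317e-9) = 6.266e-19 J.
Energy delivered: (83.8 W m⁻²)(24.6e-4 m²)(2180 s) = 449.4 J.
Photons incident: 449.4 / 6.266e-19 = 7.172e20, i.e. 7.172e20/6.022e23 = 0.001191 mol.
Photons absorbed: 0.610 × 0.001191 = 7.265e-4 mol.
Φ = 3.614e-4 mol / 7.265e-4 mol photons = 0.497.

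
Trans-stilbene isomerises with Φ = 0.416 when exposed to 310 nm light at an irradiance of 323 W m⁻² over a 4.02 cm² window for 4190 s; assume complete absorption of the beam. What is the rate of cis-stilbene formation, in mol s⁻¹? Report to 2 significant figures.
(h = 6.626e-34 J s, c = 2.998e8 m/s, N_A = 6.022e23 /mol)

1.4e-7 mol s⁻¹

Photon energy at 310 nm: hc/λ = (6.626e-34)(2.998e8)/(310e-9) = 6.408e-19 J.
Energy delivered: (323 W m⁻²)(4.02e-4 m²)(4190 s) = 544.1 J.
Photons incident: 544.1 / 6.408e-19 = 8.491e20, i.e. 8.491e20/6.022e23 = 0.001410 mol.
Product formed: 0.416 × 0.001410 = 5.866e-4 mol.
Rate: 5.866e-4 / 4190 s = 1.4e-7 mol s⁻¹.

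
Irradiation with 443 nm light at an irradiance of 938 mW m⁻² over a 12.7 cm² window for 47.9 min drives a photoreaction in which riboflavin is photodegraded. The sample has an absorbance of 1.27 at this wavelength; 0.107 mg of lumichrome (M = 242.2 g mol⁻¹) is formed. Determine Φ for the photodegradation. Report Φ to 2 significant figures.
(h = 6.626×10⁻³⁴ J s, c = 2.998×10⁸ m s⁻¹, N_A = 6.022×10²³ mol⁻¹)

Φ = 0.037

Product: 0.107 mg / 242.2 g mol⁻¹ = 4.418×10⁻⁷ mol.
Photon energy at 443 nm: hc/λ = (6.626×10⁻³⁴)(2.998×10⁸)/(443×10⁻⁹) = 4.484×10⁻¹⁹ J.
Energy delivered: (938 mW m⁻²)(12.7×10⁻⁴ m²)(2874 s) = 3.424 J.
Photons incident: 3.424 / 4.484×10⁻¹⁹ = 7.636×10¹⁸, i.e. 7.636×10¹⁸/6.022×10²³ = 1.268×10⁻⁵ mol.
Fraction absorbed: 1 − 10^(−1.27) = 0.9463.
Photons absorbed: 0.9463 × 1.268×10⁻⁵ = 1.200×10⁻⁵ mol.
Φ = 4.418×10⁻⁷ mol / 1.200×10⁻⁵ mol photons = 0.037.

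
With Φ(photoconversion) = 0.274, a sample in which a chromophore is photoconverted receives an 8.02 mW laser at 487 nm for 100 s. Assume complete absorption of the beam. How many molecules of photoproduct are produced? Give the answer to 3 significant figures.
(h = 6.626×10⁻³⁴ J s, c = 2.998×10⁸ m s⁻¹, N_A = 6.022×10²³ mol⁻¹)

Photon energy at 487 nm: hc/λ = (6.626×10⁻³⁴)(2.998×10⁸)/(487×10⁻⁹) = 4.079×10⁻¹⁹ J.
Energy delivered: (8.02 mW)(100 s) = 0.8020 J.
Photons incident: 0.8020 / 4.079×10⁻¹⁹ = 1.966×10¹⁸, i.e. 1.966×10¹⁸/6.022×10²³ = 3.265×10⁻⁶ mol.
Product: Φ × n_abs = 0.274 × 3.265×10⁻⁶ = 8.946×10⁻⁷ mol.
As a count: 8.946×10⁻⁷ × 6.022×10²³ = 5.39×10¹⁷.

5.39×10¹⁷ molecules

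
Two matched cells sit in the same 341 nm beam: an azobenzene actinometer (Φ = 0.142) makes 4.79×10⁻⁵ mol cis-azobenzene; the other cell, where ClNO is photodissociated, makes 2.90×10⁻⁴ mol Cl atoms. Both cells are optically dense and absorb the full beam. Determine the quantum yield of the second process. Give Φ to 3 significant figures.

Φ = 0.860

Photons absorbed by the actinometer: 4.79×10⁻⁵ / 0.142 = 3.373×10⁻⁴ mol.
Φ(unknown) = 2.90×10⁻⁴ / 3.373×10⁻⁴ = 0.860.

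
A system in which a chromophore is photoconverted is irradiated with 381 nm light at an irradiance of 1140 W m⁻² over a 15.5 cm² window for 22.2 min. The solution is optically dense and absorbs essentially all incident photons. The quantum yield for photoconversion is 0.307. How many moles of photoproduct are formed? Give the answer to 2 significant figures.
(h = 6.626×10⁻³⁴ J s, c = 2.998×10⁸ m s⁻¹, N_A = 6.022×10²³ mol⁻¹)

Photon energy at 381 nm: hc/λ = (6.626×10⁻³⁴)(2.998×10⁸)/(381×10⁻⁹) = 5.214×10⁻¹⁹ J.
Energy delivered: (1140 W m⁻²)(15.5×10⁻⁴ m²)(1332 s) = 2354 J.
Photons incident: 2354 / 5.214×10⁻¹⁹ = 4.515×10²¹, i.e. 4.515×10²¹/6.022×10²³ = 0.007498 mol.
Product: Φ × n_abs = 0.307 × 0.007498 = 0.002302 mol.

0.0023 mol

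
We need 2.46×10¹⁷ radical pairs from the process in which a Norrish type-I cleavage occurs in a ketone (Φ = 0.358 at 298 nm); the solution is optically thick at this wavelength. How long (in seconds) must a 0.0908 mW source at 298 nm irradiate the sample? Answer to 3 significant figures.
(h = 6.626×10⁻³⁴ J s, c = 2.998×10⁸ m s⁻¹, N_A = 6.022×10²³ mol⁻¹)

Product: 2.46×10¹⁷ / 6.022×10²³ = 4.085×10⁻⁷ mol.
Photons that must be absorbed: 4.085×10⁻⁷ / 0.358 = 1.141×10⁻⁶ mol.
Photon energy: hc/λ = 6.666×10⁻¹⁹ J; per mole, 4.014×10⁵ J mol⁻¹.
Energy required: 1.141×10⁻⁶ × 4.014×10⁵ = 0.4580 J.
Time: 0.4580 J / 9.08e-05 W = 5040 s.

t ≈ 5040 s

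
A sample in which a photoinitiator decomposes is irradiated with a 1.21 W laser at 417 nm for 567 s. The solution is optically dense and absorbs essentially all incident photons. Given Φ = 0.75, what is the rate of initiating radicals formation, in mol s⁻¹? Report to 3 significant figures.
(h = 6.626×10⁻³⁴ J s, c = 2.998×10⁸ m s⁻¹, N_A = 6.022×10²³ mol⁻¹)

3.16×10⁻⁶ mol s⁻¹

Photon energy at 417 nm: hc/λ = (6.626×10⁻³⁴)(2.998×10⁸)/(417×10⁻⁹) = 4.764×10⁻¹⁹ J.
Energy delivered: (1.21 W)(567 s) = 686.1 J.
Photons incident: 686.1 / 4.764×10⁻¹⁹ = 1.440×10²¹, i.e. 1.440×10²¹/6.022×10²³ = 0.002391 mol.
Product formed: 0.75 × 0.002391 = 0.001793 mol.
Rate: 0.001793 / 567 s = 3.16×10⁻⁶ mol s⁻¹.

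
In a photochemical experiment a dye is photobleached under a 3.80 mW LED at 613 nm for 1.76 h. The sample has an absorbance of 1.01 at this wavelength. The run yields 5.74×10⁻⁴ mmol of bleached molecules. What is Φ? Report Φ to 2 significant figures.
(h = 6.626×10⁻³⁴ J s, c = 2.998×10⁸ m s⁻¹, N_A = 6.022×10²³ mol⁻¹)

Φ = 0.0052

Product: 5.74×10⁻⁴ mmol = 5.74×10⁻⁷ mol.
Photon energy at 613 nm: hc/λ = (6.626×10⁻³⁴)(2.998×10⁸)/(613×10⁻⁹) = 3.241×10⁻¹⁹ J.
Energy delivered: (3.80 mW)(6336 s) = 24.08 J.
Photons incident: 24.08 / 3.241×10⁻¹⁹ = 7.430×10¹⁹, i.e. 7.430×10¹⁹/6.022×10²³ = 1.234×10⁻⁴ mol.
Fraction absorbed: 1 − 10^(−1.01) = 0.9023.
Photons absorbed: 0.9023 × 1.234×10⁻⁴ = 1.113×10⁻⁴ mol.
Φ = 5.74×10⁻⁷ mol / 1.113×10⁻⁴ mol photons = 0.0052.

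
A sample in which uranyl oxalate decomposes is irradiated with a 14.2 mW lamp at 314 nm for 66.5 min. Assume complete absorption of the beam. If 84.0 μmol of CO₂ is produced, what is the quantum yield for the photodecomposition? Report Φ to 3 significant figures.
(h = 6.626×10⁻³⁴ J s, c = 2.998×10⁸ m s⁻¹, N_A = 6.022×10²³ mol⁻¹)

Φ = 0.565

Product: 84.0 μmol = 8.40×10⁻⁵ mol.
Photon energy at 314 nm: hc/λ = (6.626×10⁻³⁴)(2.998×10⁸)/(314×10⁻⁹) = 6.326×10⁻¹⁹ J.
Energy delivered: (14.2 mW)(3990 s) = 56.66 J.
Photons incident: 56.66 / 6.326×10⁻¹⁹ = 8.957×10¹⁹, i.e. 8.957×10¹⁹/6.022×10²³ = 1.487×10⁻⁴ mol.
Φ = 8.40×10⁻⁵ mol / 1.487×10⁻⁴ mol photons = 0.565.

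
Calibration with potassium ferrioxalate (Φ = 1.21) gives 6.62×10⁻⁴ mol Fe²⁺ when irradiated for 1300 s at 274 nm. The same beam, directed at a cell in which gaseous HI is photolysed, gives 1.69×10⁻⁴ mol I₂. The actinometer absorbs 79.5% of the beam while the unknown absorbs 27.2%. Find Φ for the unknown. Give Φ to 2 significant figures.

Photons absorbed by the actinometer: 6.62×10⁻⁴ / 1.21 = 5.471×10⁻⁴ mol.
Incident flux: 5.471×10⁻⁴ / 0.795 = 6.882×10⁻⁴ einstein.
Absorbed by unknown: 0.272 × 6.882×10⁻⁴ = 1.872×10⁻⁴ mol.
Φ(unknown) = 1.69×10⁻⁴ / 1.872×10⁻⁴ = 0.90.

Φ = 0.90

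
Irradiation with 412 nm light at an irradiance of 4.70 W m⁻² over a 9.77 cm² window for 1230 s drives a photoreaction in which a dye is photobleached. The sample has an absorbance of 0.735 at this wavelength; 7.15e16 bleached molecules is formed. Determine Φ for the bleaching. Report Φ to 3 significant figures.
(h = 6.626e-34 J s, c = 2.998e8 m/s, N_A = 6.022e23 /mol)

Φ = 0.00748

Product: 7.15e16 / 6.022e23 = 1.187e-7 mol.
Photon energy at 412 nm: hc/λ = (6.626e-34)(2.998e8)/(412e-9) = 4.822e-19 J.
Energy delivered: (4.70 W m⁻²)(9.77e-4 m²)(1230 s) = 5.648 J.
Photons incident: 5.648 / 4.822e-19 = 1.171e19, i.e. 1.171e19/6.022e23 = 1.945e-5 mol.
Fraction absorbed: 1 − 10^(−0.735) = 0.8159.
Photons absorbed: 0.8159 × 1.945e-5 = 1.587e-5 mol.
Φ = 1.187e-7 mol / 1.587e-5 mol photons = 0.00748.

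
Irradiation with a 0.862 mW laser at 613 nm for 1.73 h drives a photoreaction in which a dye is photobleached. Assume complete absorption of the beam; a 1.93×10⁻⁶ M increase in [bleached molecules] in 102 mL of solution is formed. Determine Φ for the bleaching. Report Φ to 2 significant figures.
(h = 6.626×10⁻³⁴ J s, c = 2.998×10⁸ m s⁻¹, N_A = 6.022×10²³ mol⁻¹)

Φ = 0.0072

Product: (1.93×10⁻⁶ M)(0.102 L) = 1.969×10⁻⁷ mol.
Photon energy at 613 nm: hc/λ = (6.626×10⁻³⁴)(2.998×10⁸)/(613×10⁻⁹) = 3.241×10⁻¹⁹ J.
Energy delivered: (0.862 mW)(6228 s) = 5.369 J.
Photons incident: 5.369 / 3.241×10⁻¹⁹ = 1.657×10¹⁹, i.e. 1.657×10¹⁹/6.022×10²³ = 2.752×10⁻⁵ mol.
Φ = 1.969×10⁻⁷ mol / 2.752×10⁻⁵ mol photons = 0.0072.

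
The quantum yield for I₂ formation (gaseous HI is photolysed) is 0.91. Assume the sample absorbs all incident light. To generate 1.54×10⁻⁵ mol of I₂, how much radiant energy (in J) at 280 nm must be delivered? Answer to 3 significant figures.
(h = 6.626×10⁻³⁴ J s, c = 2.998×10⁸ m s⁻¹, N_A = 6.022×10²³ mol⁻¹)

Photons that must be absorbed: 1.54×10⁻⁵ / 0.91 = 1.692×10⁻⁵ mol.
Photon energy: hc/λ = 7.095×10⁻¹⁹ J; per mole, 4.273×10⁵ J mol⁻¹.
Energy required: 1.692×10⁻⁵ × 4.273×10⁵ = 7.23 J.

7.23 J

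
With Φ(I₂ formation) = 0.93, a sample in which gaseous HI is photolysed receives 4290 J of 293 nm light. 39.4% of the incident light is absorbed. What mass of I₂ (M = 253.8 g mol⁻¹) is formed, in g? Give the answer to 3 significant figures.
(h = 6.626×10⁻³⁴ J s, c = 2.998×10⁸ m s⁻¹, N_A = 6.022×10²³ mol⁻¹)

0.977 g

Photon energy at 293 nm: hc/λ = (6.626×10⁻³⁴)(2.998×10⁸)/(293×10⁻⁹) = 6.780×10⁻¹⁹ J.
Photons incident: 4290 / 6.780×10⁻¹⁹ = 6.327×10²¹, i.e. 6.327×10²¹/6.022×10²³ = 0.01051 mol.
Photons absorbed: 0.394 × 0.01051 = 0.004141 mol.
Product: Φ × n_abs = 0.93 × 0.004141 = 0.003851 mol.
Mass: 0.003851 × 253.8 = 0.9774 g = 0.977 g.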